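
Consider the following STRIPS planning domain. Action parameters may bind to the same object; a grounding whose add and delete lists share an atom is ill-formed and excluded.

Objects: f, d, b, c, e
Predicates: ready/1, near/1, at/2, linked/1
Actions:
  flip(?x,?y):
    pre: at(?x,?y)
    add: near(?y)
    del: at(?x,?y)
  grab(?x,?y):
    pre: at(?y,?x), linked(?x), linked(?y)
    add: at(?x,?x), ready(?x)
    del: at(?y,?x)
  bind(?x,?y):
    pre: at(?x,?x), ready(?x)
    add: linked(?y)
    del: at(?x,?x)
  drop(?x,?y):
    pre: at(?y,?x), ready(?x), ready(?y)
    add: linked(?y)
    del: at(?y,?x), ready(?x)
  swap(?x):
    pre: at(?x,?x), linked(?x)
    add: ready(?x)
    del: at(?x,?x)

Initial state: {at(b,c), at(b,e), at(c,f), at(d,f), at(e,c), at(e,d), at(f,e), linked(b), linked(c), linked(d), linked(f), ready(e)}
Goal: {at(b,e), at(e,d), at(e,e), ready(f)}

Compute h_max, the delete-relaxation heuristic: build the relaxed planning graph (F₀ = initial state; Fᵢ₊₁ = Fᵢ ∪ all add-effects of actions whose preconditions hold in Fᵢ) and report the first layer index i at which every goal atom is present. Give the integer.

F0 = init (12 atoms)
F1 = F0 ∪ {at(c,c), at(f,f), near(c), near(d), near(e), near(f), ready(c), ready(f)}  (20 atoms)
F2 = F1 ∪ {linked(e)}  (21 atoms)
F3 = F2 ∪ {at(d,d), at(e,e), ready(d)}  (24 atoms)
goal ⊆ F3  ⇒  h_max = 3

3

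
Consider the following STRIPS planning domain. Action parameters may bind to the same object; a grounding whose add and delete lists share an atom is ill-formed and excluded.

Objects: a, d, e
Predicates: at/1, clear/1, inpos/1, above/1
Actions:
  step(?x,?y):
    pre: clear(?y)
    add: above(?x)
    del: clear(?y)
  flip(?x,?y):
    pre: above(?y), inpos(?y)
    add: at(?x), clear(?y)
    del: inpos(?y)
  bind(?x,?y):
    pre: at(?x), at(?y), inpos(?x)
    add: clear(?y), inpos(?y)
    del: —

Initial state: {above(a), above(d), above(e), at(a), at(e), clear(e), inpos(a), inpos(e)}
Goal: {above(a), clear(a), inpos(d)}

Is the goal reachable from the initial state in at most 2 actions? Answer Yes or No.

Yes

1. flip(d,a)  →  {above(a), above(d), above(e), at(a), at(d), at(e), clear(a), clear(e), inpos(e)}
2. bind(e,d)  →  {above(a), above(d), above(e), at(a), at(d), at(e), clear(a), clear(d), clear(e), inpos(d), inpos(e)}
optimal plan length = 2; 2 ≤ 2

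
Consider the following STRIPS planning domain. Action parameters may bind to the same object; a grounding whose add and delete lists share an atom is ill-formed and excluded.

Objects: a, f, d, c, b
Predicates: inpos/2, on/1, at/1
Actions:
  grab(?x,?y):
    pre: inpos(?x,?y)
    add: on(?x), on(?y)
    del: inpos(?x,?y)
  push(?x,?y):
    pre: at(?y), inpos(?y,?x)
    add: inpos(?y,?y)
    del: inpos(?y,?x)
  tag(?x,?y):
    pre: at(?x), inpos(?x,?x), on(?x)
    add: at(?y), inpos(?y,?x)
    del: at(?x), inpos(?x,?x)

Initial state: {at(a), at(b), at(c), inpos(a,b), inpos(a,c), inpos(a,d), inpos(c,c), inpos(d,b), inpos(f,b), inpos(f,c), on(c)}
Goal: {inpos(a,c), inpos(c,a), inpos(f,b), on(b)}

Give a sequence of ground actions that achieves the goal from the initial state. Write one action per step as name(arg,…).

grab(a,b); push(d,a); tag(a,c)

1. grab(a,b)  →  {at(a), at(b), at(c), inpos(a,c), inpos(a,d), inpos(c,c), inpos(d,b), inpos(f,b), inpos(f,c), on(a), on(b), on(c)}
2. push(d,a)  →  {at(a), at(b), at(c), inpos(a,a), inpos(a,c), inpos(c,c), inpos(d,b), inpos(f,b), inpos(f,c), on(a), on(b), on(c)}
3. tag(a,c)  →  {at(b), at(c), inpos(a,c), inpos(c,a), inpos(c,c), inpos(d,b), inpos(f,b), inpos(f,c), on(a), on(b), on(c)}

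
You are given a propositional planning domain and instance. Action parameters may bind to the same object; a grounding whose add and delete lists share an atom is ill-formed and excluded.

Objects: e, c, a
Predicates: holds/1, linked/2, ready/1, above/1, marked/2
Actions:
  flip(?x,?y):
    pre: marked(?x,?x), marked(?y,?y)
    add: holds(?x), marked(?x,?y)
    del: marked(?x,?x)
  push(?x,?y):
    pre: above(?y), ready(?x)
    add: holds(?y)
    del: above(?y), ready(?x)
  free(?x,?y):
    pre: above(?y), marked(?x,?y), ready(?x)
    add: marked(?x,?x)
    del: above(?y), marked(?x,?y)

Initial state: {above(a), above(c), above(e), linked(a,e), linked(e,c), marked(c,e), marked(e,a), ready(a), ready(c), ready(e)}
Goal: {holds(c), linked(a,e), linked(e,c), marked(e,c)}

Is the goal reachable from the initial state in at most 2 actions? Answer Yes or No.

No

1. push(a,c)  →  {above(a), above(e), holds(c), linked(a,e), linked(e,c), marked(c,e), marked(e,a), ready(c), ready(e)}
2. free(e,a)  →  {above(e), holds(c), linked(a,e), linked(e,c), marked(c,e), marked(e,e), ready(c), ready(e)}
3. free(c,e)  →  {holds(c), linked(a,e), linked(e,c), marked(c,c), marked(e,e), ready(c), ready(e)}
4. flip(e,c)  →  {holds(c), holds(e), linked(a,e), linked(e,c), marked(c,c), marked(e,c), ready(c), ready(e)}
optimal plan length = 4; 4 > 2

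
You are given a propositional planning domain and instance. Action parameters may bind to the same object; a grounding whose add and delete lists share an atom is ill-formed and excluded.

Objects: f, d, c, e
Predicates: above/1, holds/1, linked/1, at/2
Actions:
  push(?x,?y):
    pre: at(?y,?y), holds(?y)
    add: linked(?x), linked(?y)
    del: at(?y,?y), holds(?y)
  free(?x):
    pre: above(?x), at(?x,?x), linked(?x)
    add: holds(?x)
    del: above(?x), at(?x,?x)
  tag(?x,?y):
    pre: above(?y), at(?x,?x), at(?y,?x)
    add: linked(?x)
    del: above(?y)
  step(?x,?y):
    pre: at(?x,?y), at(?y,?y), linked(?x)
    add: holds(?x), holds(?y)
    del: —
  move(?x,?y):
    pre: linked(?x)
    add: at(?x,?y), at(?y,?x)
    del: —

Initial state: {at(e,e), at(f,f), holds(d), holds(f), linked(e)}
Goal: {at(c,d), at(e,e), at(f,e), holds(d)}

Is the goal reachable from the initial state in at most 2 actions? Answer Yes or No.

No

1. push(d,f)  →  {at(e,e), holds(d), linked(d), linked(e), linked(f)}
2. move(f,e)  →  {at(e,e), at(e,f), at(f,e), holds(d), linked(d), linked(e), linked(f)}
3. move(d,c)  →  {at(c,d), at(d,c), at(e,e), at(e,f), at(f,e), holds(d), linked(d), linked(e), linked(f)}
optimal plan length = 3; 3 > 2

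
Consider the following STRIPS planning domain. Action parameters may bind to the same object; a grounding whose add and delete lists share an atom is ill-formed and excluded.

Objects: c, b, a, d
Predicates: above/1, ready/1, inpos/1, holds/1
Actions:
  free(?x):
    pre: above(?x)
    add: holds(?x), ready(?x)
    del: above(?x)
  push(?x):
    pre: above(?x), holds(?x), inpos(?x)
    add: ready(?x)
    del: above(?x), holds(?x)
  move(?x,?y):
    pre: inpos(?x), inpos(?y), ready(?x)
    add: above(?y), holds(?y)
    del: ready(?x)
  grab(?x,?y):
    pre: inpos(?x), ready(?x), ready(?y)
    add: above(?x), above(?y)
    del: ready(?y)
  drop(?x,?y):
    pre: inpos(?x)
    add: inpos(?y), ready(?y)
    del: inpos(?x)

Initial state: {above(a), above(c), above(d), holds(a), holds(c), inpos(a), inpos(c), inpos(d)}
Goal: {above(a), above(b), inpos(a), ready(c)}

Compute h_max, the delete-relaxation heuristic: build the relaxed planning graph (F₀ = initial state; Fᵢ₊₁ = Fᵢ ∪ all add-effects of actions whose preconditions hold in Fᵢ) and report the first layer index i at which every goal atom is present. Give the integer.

F0 = init (8 atoms)
F1 = F0 ∪ {holds(d), inpos(b), ready(a), ready(b), ready(c), ready(d)}  (14 atoms)
F2 = F1 ∪ {above(b), holds(b)}  (16 atoms)
goal ⊆ F2  ⇒  h_max = 2

2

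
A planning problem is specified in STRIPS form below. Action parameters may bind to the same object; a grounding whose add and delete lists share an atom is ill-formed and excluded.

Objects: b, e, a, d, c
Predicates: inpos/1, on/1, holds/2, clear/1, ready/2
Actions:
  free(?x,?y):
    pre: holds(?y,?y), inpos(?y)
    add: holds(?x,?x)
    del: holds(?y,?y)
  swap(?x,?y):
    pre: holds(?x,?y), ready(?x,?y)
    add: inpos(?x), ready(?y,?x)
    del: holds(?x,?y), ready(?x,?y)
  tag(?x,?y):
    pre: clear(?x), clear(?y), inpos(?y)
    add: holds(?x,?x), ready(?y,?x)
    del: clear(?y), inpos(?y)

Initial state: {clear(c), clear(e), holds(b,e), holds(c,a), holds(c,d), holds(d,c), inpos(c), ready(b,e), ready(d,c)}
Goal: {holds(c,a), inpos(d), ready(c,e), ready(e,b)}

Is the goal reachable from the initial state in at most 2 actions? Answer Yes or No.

No

1. swap(b,e)  →  {clear(c), clear(e), holds(c,a), holds(c,d), holds(d,c), inpos(b), inpos(c), ready(d,c), ready(e,b)}
2. swap(d,c)  →  {clear(c), clear(e), holds(c,a), holds(c,d), inpos(b), inpos(c), inpos(d), ready(c,d), ready(e,b)}
3. tag(e,c)  →  {clear(e), holds(c,a), holds(c,d), holds(e,e), inpos(b), inpos(d), ready(c,d), ready(c,e), ready(e,b)}
optimal plan length = 3; 3 > 2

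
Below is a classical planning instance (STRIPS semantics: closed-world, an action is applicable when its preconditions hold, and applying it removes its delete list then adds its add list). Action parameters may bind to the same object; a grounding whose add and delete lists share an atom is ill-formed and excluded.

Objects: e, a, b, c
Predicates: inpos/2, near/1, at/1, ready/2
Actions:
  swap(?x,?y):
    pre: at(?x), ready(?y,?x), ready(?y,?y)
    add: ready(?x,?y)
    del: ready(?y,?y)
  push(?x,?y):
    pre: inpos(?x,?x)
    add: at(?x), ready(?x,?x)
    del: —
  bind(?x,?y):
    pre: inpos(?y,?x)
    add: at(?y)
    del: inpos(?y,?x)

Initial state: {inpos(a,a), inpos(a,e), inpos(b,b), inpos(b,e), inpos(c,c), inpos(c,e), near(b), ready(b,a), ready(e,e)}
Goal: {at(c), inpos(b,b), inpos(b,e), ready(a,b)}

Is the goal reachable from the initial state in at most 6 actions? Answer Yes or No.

Yes

1. push(a,e)  →  {at(a), inpos(a,a), inpos(a,e), inpos(b,b), inpos(b,e), inpos(c,c), inpos(c,e), near(b), ready(a,a), ready(b,a), ready(e,e)}
2. push(b,e)  →  {at(a), at(b), inpos(a,a), inpos(a,e), inpos(b,b), inpos(b,e), inpos(c,c), inpos(c,e), near(b), ready(a,a), ready(b,a), ready(b,b), ready(e,e)}
3. swap(a,b)  →  {at(a), at(b), inpos(a,a), inpos(a,e), inpos(b,b), inpos(b,e), inpos(c,c), inpos(c,e), near(b), ready(a,a), ready(a,b), ready(b,a), ready(e,e)}
4. push(c,e)  →  {at(a), at(b), at(c), inpos(a,a), inpos(a,e), inpos(b,b), inpos(b,e), inpos(c,c), inpos(c,e), near(b), ready(a,a), ready(a,b), ready(b,a), ready(c,c), ready(e,e)}
optimal plan length = 4; 4 ≤ 6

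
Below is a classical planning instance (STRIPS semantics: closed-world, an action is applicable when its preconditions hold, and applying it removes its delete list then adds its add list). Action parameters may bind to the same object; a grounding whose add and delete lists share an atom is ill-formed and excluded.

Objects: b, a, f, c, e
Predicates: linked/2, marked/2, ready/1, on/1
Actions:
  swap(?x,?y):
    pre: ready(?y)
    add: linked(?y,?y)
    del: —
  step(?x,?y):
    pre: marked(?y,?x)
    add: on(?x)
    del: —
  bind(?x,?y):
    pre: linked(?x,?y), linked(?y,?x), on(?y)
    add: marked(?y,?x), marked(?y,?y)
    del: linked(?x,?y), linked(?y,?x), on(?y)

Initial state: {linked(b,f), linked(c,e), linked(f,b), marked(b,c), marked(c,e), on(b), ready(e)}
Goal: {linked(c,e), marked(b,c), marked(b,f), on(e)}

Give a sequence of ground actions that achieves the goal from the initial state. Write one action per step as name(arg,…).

step(e,c); bind(f,b)

1. step(e,c)  →  {linked(b,f), linked(c,e), linked(f,b), marked(b,c), marked(c,e), on(b), on(e), ready(e)}
2. bind(f,b)  →  {linked(c,e), marked(b,b), marked(b,c), marked(b,f), marked(c,e), on(e), ready(e)}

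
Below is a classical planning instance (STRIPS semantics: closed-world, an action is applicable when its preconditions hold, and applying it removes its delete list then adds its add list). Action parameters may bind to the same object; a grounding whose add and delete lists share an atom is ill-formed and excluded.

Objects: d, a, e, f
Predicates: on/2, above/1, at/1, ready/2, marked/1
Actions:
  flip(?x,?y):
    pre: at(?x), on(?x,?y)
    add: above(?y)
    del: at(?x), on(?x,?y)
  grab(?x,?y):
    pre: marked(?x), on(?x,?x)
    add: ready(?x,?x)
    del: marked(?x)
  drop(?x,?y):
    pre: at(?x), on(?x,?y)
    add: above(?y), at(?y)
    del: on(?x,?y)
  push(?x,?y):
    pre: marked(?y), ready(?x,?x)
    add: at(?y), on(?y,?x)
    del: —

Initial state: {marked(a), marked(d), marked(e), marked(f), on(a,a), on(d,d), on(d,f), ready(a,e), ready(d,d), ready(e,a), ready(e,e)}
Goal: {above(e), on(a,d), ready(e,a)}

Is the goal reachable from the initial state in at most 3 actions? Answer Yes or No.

Yes

1. push(d,a)  →  {at(a), marked(a), marked(d), marked(e), marked(f), on(a,a), on(a,d), on(d,d), on(d,f), ready(a,e), ready(d,d), ready(e,a), ready(e,e)}
2. push(e,d)  →  {at(a), at(d), marked(a), marked(d), marked(e), marked(f), on(a,a), on(a,d), on(d,d), on(d,e), on(d,f), ready(a,e), ready(d,d), ready(e,a), ready(e,e)}
3. flip(d,e)  →  {above(e), at(a), marked(a), marked(d), marked(e), marked(f), on(a,a), on(a,d), on(d,d), on(d,f), ready(a,e), ready(d,d), ready(e,a), ready(e,e)}
optimal plan length = 3; 3 ≤ 3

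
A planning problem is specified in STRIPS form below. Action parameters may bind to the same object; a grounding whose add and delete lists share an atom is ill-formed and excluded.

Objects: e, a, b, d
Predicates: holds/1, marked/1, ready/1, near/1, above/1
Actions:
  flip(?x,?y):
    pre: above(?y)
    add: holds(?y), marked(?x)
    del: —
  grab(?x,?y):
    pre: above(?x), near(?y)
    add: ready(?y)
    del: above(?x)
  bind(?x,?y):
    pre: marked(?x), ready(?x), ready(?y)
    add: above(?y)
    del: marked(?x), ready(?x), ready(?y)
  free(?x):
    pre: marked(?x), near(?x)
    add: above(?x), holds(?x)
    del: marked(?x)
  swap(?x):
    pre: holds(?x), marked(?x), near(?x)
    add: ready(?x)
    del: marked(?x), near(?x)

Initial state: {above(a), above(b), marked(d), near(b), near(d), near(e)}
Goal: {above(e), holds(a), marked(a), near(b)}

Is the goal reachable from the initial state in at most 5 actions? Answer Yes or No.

1. flip(e,a)  →  {above(a), above(b), holds(a), marked(d), marked(e), near(b), near(d), near(e)}
2. flip(a,a)  →  {above(a), above(b), holds(a), marked(a), marked(d), marked(e), near(b), near(d), near(e)}
3. free(e)  →  {above(a), above(b), above(e), holds(a), holds(e), marked(a), marked(d), near(b), near(d), near(e)}
optimal plan length = 3; 3 ≤ 5

Yes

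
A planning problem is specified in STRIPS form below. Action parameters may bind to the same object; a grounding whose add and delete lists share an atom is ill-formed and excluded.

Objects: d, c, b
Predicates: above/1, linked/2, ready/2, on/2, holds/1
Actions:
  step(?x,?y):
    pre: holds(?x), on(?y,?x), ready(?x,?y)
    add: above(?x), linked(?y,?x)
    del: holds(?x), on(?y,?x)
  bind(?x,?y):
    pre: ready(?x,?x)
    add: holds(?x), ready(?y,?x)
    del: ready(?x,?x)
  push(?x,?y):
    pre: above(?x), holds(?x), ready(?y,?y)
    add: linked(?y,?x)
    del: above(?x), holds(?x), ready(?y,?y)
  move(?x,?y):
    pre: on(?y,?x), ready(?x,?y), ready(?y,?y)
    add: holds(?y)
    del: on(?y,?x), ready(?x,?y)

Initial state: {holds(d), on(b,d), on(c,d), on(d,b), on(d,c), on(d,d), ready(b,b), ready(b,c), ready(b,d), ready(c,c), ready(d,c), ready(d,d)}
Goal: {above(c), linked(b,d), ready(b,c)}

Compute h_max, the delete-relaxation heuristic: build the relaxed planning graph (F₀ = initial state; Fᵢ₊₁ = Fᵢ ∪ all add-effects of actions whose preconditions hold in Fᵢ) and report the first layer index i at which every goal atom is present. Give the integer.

2

F0 = init (12 atoms)
F1 = F0 ∪ {above(d), holds(b), holds(c), linked(c,d), linked(d,d), ready(c,b), ready(c,d), ready(d,b)}  (20 atoms)
F2 = F1 ∪ {above(b), above(c), linked(b,d), linked(d,b), linked(d,c)}  (25 atoms)
goal ⊆ F2  ⇒  h_max = 2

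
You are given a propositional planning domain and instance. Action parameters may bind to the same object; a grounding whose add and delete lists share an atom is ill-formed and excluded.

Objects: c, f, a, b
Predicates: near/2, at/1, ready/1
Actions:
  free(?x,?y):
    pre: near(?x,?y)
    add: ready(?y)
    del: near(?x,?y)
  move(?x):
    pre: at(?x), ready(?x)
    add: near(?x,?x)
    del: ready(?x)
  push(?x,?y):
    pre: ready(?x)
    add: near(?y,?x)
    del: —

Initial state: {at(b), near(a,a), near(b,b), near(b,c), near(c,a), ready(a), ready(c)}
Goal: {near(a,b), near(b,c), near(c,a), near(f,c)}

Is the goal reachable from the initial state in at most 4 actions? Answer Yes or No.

1. free(b,b)  →  {at(b), near(a,a), near(b,c), near(c,a), ready(a), ready(b), ready(c)}
2. push(c,f)  →  {at(b), near(a,a), near(b,c), near(c,a), near(f,c), ready(a), ready(b), ready(c)}
3. push(b,a)  →  {at(b), near(a,a), near(a,b), near(b,c), near(c,a), near(f,c), ready(a), ready(b), ready(c)}
optimal plan length = 3; 3 ≤ 4

Yes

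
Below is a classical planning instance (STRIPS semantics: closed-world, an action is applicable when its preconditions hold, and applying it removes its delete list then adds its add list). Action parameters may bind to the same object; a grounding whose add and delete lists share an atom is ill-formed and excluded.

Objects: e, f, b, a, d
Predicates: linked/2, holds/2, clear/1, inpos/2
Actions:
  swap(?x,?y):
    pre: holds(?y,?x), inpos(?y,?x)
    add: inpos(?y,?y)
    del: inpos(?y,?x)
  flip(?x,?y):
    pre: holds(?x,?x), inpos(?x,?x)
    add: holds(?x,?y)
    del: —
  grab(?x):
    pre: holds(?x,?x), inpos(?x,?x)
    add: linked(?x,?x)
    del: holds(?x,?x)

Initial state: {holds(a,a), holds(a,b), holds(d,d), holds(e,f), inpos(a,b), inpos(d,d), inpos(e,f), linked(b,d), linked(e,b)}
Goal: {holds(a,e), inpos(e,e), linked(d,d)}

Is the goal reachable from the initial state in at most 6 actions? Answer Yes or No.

Yes

1. swap(f,e)  →  {holds(a,a), holds(a,b), holds(d,d), holds(e,f), inpos(a,b), inpos(d,d), inpos(e,e), linked(b,d), linked(e,b)}
2. swap(b,a)  →  {holds(a,a), holds(a,b), holds(d,d), holds(e,f), inpos(a,a), inpos(d,d), inpos(e,e), linked(b,d), linked(e,b)}
3. flip(a,e)  →  {holds(a,a), holds(a,b), holds(a,e), holds(d,d), holds(e,f), inpos(a,a), inpos(d,d), inpos(e,e), linked(b,d), linked(e,b)}
4. grab(d)  →  {holds(a,a), holds(a,b), holds(a,e), holds(e,f), inpos(a,a), inpos(d,d), inpos(e,e), linked(b,d), linked(d,d), linked(e,b)}
optimal plan length = 4; 4 ≤ 6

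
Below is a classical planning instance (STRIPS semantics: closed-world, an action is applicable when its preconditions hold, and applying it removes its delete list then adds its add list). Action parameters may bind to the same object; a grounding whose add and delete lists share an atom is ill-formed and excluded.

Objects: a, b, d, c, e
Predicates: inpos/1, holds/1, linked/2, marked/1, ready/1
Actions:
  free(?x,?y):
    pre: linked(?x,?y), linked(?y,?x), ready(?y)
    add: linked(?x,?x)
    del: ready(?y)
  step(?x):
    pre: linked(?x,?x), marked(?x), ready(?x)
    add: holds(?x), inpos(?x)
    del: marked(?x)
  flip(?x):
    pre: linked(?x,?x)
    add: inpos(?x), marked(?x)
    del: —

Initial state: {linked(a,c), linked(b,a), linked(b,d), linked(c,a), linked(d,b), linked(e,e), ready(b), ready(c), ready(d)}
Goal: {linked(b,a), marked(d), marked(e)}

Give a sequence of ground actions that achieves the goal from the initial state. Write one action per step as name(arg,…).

free(d,b); flip(d); flip(e)

1. free(d,b)  →  {linked(a,c), linked(b,a), linked(b,d), linked(c,a), linked(d,b), linked(d,d), linked(e,e), ready(c), ready(d)}
2. flip(d)  →  {inpos(d), linked(a,c), linked(b,a), linked(b,d), linked(c,a), linked(d,b), linked(d,d), linked(e,e), marked(d), ready(c), ready(d)}
3. flip(e)  →  {inpos(d), inpos(e), linked(a,c), linked(b,a), linked(b,d), linked(c,a), linked(d,b), linked(d,d), linked(e,e), marked(d), marked(e), ready(c), ready(d)}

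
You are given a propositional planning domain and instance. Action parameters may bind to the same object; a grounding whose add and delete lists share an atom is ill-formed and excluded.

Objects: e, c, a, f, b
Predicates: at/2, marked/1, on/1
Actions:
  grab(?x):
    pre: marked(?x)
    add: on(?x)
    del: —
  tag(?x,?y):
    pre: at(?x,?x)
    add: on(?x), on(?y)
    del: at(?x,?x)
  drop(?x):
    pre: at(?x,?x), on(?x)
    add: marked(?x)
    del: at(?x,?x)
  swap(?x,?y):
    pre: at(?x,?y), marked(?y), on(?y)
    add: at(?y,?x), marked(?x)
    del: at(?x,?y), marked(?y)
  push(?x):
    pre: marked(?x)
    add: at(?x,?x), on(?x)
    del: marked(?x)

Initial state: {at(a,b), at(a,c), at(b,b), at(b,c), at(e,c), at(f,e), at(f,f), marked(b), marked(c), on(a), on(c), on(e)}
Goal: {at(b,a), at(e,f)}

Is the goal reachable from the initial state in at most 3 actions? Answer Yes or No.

1. grab(b)  →  {at(a,b), at(a,c), at(b,b), at(b,c), at(e,c), at(f,e), at(f,f), marked(b), marked(c), on(a), on(b), on(c), on(e)}
2. swap(e,c)  →  {at(a,b), at(a,c), at(b,b), at(b,c), at(c,e), at(f,e), at(f,f), marked(b), marked(e), on(a), on(b), on(c), on(e)}
3. swap(a,b)  →  {at(a,c), at(b,a), at(b,b), at(b,c), at(c,e), at(f,e), at(f,f), marked(a), marked(e), on(a), on(b), on(c), on(e)}
4. swap(f,e)  →  {at(a,c), at(b,a), at(b,b), at(b,c), at(c,e), at(e,f), at(f,f), marked(a), marked(f), on(a), on(b), on(c), on(e)}
optimal plan length = 4; 4 > 3

No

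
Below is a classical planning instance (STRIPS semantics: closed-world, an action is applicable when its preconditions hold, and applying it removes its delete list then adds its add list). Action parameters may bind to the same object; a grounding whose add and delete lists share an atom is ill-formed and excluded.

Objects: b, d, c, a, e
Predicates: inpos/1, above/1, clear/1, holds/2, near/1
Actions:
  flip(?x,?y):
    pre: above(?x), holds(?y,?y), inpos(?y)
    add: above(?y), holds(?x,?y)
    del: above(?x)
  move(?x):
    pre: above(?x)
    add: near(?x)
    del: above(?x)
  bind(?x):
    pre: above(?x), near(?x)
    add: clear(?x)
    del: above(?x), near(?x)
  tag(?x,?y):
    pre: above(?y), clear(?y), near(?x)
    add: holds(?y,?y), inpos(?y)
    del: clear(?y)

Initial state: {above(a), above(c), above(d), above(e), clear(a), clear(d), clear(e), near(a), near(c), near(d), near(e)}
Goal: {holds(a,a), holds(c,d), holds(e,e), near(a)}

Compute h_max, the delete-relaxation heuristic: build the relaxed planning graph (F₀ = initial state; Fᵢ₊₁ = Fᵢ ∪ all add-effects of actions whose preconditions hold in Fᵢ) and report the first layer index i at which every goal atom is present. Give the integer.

F0 = init (11 atoms)
F1 = F0 ∪ {clear(c), holds(a,a), holds(d,d), holds(e,e), inpos(a), inpos(d), inpos(e)}  (18 atoms)
F2 = F1 ∪ {holds(a,d), holds(a,e), holds(c,a), holds(c,c), holds(c,d), holds(c,e), holds(d,a), holds(d,e), holds(e,a), holds(e,d), inpos(c)}  (29 atoms)
goal ⊆ F2  ⇒  h_max = 2

2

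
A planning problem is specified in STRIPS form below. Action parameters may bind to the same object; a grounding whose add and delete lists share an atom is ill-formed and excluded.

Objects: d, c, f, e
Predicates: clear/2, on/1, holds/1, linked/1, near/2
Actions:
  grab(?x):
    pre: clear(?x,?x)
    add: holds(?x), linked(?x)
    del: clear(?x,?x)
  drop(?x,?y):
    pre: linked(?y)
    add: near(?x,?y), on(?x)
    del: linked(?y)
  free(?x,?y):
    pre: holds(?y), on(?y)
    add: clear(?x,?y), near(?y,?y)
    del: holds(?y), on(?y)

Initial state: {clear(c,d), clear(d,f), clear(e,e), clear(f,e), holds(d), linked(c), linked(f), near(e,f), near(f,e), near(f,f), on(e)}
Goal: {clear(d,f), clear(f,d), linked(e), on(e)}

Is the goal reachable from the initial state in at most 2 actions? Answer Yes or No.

No

1. grab(e)  →  {clear(c,d), clear(d,f), clear(f,e), holds(d), holds(e), linked(c), linked(e), linked(f), near(e,f), near(f,e), near(f,f), on(e)}
2. drop(d,c)  →  {clear(c,d), clear(d,f), clear(f,e), holds(d), holds(e), linked(e), linked(f), near(d,c), near(e,f), near(f,e), near(f,f), on(d), on(e)}
3. free(f,d)  →  {clear(c,d), clear(d,f), clear(f,d), clear(f,e), holds(e), linked(e), linked(f), near(d,c), near(d,d), near(e,f), near(f,e), near(f,f), on(e)}
optimal plan length = 3; 3 > 2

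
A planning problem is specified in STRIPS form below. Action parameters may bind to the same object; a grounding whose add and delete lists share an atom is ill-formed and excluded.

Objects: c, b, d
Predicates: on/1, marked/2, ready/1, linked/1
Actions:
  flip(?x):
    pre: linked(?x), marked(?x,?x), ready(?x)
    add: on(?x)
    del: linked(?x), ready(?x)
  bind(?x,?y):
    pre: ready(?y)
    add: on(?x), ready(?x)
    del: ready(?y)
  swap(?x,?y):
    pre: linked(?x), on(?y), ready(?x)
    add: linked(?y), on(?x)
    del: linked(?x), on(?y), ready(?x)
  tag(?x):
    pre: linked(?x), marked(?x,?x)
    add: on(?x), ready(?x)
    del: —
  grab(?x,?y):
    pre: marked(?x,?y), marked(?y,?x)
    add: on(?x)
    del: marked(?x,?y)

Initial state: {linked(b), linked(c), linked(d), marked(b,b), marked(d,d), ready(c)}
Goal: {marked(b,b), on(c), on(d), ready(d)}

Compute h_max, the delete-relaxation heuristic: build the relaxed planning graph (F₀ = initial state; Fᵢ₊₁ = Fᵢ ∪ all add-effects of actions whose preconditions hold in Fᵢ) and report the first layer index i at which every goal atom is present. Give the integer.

F0 = init (6 atoms)
F1 = F0 ∪ {on(b), on(d), ready(b), ready(d)}  (10 atoms)
F2 = F1 ∪ {on(c)}  (11 atoms)
goal ⊆ F2  ⇒  h_max = 2

2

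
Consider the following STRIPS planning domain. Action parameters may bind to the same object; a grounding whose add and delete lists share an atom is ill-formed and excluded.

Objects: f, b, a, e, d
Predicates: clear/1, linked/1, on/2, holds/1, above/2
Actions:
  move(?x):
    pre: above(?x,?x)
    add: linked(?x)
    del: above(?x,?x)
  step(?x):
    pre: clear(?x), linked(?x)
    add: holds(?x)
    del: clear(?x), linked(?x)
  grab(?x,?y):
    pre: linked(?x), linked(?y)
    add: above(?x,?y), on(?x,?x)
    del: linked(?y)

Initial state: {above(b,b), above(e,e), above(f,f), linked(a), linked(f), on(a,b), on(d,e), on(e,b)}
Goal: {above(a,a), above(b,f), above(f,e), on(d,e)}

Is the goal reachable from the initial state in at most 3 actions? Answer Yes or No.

No

1. move(b)  →  {above(e,e), above(f,f), linked(a), linked(b), linked(f), on(a,b), on(d,e), on(e,b)}
2. move(e)  →  {above(f,f), linked(a), linked(b), linked(e), linked(f), on(a,b), on(d,e), on(e,b)}
3. grab(f,e)  →  {above(f,e), above(f,f), linked(a), linked(b), linked(f), on(a,b), on(d,e), on(e,b), on(f,f)}
4. grab(b,f)  →  {above(b,f), above(f,e), above(f,f), linked(a), linked(b), on(a,b), on(b,b), on(d,e), on(e,b), on(f,f)}
5. grab(a,a)  →  {above(a,a), above(b,f), above(f,e), above(f,f), linked(b), on(a,a), on(a,b), on(b,b), on(d,e), on(e,b), on(f,f)}
optimal plan length = 5; 5 > 3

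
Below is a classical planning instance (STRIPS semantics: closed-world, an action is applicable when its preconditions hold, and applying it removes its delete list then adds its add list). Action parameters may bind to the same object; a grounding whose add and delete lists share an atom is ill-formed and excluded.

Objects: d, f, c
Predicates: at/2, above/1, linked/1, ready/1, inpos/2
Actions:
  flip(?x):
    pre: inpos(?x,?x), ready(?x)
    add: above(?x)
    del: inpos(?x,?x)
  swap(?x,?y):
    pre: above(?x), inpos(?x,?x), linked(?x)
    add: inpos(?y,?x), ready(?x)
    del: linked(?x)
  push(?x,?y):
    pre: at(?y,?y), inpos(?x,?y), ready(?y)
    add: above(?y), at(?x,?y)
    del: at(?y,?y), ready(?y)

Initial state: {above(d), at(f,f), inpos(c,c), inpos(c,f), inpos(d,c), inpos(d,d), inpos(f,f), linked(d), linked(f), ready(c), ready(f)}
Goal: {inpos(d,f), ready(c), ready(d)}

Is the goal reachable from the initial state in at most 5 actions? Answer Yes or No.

1. swap(d,d)  →  {above(d), at(f,f), inpos(c,c), inpos(c,f), inpos(d,c), inpos(d,d), inpos(f,f), linked(f), ready(c), ready(d), ready(f)}
2. push(c,f)  →  {above(d), above(f), at(c,f), inpos(c,c), inpos(c,f), inpos(d,c), inpos(d,d), inpos(f,f), linked(f), ready(c), ready(d)}
3. swap(f,d)  →  {above(d), above(f), at(c,f), inpos(c,c), inpos(c,f), inpos(d,c), inpos(d,d), inpos(d,f), inpos(f,f), ready(c), ready(d), ready(f)}
optimal plan length = 3; 3 ≤ 5

Yes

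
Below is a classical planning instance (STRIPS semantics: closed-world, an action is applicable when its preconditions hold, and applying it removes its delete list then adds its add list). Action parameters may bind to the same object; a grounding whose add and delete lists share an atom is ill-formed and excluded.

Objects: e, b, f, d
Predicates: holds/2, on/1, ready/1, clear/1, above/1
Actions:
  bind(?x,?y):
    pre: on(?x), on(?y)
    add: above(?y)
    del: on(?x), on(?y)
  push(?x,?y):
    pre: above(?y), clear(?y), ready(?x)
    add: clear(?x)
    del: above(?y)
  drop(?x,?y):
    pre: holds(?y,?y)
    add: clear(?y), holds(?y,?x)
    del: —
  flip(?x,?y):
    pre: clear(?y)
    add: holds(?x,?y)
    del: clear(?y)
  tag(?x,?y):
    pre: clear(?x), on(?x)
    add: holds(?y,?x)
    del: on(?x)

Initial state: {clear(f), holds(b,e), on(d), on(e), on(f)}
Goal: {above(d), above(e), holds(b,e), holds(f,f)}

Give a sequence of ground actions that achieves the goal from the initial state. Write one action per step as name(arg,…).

bind(e,e); bind(f,d); flip(f,f)

1. bind(e,e)  →  {above(e), clear(f), holds(b,e), on(d), on(f)}
2. bind(f,d)  →  {above(d), above(e), clear(f), holds(b,e)}
3. flip(f,f)  →  {above(d), above(e), holds(b,e), holds(f,f)}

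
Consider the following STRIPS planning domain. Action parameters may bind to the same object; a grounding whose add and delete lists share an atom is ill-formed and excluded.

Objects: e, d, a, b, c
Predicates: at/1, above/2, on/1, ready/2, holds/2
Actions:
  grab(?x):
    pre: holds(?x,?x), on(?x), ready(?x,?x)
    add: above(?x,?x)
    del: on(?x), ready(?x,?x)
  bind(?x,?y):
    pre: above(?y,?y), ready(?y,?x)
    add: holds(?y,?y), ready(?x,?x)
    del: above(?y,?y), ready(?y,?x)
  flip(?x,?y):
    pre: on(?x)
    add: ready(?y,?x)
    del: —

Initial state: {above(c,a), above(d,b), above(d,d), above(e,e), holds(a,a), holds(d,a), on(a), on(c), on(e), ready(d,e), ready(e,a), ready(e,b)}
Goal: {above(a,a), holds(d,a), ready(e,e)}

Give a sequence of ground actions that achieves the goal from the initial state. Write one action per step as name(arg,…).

1. bind(e,d)  →  {above(c,a), above(d,b), above(e,e), holds(a,a), holds(d,a), holds(d,d), on(a), on(c), on(e), ready(e,a), ready(e,b), ready(e,e)}
2. bind(a,e)  →  {above(c,a), above(d,b), holds(a,a), holds(d,a), holds(d,d), holds(e,e), on(a), on(c), on(e), ready(a,a), ready(e,b), ready(e,e)}
3. grab(a)  →  {above(a,a), above(c,a), above(d,b), holds(a,a), holds(d,a), holds(d,d), holds(e,e), on(c), on(e), ready(e,b), ready(e,e)}

bind(e,d); bind(a,e); grab(a)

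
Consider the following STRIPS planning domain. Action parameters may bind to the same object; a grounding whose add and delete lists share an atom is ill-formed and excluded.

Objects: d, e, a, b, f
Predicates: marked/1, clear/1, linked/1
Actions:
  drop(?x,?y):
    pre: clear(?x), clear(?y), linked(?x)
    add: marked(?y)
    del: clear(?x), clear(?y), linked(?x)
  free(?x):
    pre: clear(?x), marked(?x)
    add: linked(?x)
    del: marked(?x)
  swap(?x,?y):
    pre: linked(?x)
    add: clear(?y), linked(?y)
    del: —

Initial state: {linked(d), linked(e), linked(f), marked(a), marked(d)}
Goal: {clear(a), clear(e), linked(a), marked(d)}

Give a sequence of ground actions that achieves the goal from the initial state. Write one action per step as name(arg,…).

swap(d,e); swap(d,a)

1. swap(d,e)  →  {clear(e), linked(d), linked(e), linked(f), marked(a), marked(d)}
2. swap(d,a)  →  {clear(a), clear(e), linked(a), linked(d), linked(e), linked(f), marked(a), marked(d)}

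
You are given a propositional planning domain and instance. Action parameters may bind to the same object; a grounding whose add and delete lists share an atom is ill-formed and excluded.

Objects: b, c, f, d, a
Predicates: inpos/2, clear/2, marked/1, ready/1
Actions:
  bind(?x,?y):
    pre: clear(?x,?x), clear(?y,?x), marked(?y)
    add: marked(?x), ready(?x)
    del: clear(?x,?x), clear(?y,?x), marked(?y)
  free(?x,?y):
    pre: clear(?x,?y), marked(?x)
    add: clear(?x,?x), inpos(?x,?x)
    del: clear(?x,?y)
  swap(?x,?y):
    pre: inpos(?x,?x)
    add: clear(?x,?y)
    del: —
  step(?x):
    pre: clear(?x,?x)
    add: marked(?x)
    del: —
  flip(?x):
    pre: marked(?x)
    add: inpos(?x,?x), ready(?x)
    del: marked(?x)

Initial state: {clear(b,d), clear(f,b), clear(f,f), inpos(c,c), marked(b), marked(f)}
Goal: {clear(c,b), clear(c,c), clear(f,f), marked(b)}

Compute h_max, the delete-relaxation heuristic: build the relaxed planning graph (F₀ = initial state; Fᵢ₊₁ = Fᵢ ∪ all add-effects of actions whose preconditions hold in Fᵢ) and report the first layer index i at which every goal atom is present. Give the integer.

1

F0 = init (6 atoms)
F1 = F0 ∪ {clear(b,b), clear(c,a), clear(c,b), clear(c,c), clear(c,d), clear(c,f), inpos(b,b), inpos(f,f), ready(b), ready(f)}  (16 atoms)
goal ⊆ F1  ⇒  h_max = 1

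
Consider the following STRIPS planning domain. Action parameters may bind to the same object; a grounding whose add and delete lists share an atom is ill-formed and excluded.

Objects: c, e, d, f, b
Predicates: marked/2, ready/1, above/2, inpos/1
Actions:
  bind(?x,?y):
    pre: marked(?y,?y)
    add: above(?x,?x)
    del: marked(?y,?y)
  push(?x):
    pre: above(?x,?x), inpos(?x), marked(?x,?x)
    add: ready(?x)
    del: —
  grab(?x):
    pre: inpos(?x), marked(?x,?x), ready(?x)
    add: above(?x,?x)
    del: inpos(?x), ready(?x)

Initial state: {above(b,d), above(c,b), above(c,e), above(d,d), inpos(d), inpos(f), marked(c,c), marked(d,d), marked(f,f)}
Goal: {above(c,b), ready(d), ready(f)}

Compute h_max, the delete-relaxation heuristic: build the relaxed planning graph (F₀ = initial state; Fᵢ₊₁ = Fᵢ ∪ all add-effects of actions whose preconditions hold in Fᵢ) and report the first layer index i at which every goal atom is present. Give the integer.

2

F0 = init (9 atoms)
F1 = F0 ∪ {above(b,b), above(c,c), above(e,e), above(f,f), ready(d)}  (14 atoms)
F2 = F1 ∪ {ready(f)}  (15 atoms)
goal ⊆ F2  ⇒  h_max = 2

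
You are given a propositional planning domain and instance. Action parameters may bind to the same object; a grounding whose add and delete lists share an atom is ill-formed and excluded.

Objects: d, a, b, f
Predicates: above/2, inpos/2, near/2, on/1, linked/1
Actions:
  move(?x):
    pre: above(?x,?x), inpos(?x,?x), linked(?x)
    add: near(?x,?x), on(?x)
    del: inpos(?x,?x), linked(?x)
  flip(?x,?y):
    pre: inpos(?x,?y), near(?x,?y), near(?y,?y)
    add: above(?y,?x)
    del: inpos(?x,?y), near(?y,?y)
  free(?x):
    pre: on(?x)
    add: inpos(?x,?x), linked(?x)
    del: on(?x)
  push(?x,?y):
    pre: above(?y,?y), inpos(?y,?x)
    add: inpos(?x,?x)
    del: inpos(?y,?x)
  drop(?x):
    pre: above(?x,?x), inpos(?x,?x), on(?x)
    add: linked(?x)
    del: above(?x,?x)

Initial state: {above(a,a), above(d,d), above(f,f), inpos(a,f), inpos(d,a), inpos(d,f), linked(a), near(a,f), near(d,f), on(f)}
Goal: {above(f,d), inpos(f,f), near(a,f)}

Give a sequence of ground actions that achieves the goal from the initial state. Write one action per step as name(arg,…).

1. free(f)  →  {above(a,a), above(d,d), above(f,f), inpos(a,f), inpos(d,a), inpos(d,f), inpos(f,f), linked(a), linked(f), near(a,f), near(d,f)}
2. move(f)  →  {above(a,a), above(d,d), above(f,f), inpos(a,f), inpos(d,a), inpos(d,f), linked(a), near(a,f), near(d,f), near(f,f), on(f)}
3. flip(d,f)  →  {above(a,a), above(d,d), above(f,d), above(f,f), inpos(a,f), inpos(d,a), linked(a), near(a,f), near(d,f), on(f)}
4. free(f)  →  {above(a,a), above(d,d), above(f,d), above(f,f), inpos(a,f), inpos(d,a), inpos(f,f), linked(a), linked(f), near(a,f), near(d,f)}

free(f); move(f); flip(d,f); free(f)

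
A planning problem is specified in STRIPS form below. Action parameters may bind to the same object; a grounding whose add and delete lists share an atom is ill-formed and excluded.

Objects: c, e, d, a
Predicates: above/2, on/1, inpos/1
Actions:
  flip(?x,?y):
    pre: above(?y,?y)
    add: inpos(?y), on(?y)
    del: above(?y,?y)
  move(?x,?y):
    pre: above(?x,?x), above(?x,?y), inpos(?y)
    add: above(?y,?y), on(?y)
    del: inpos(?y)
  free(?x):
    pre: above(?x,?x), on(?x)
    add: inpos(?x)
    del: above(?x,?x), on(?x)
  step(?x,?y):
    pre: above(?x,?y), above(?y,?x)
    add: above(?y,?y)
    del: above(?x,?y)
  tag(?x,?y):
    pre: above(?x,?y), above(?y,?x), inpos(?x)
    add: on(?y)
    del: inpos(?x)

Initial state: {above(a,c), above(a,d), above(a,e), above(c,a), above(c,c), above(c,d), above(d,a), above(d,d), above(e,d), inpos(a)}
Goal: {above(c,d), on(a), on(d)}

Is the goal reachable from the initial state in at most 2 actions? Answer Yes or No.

Yes

1. flip(c,d)  →  {above(a,c), above(a,d), above(a,e), above(c,a), above(c,c), above(c,d), above(d,a), above(e,d), inpos(a), inpos(d), on(d)}
2. move(c,a)  →  {above(a,a), above(a,c), above(a,d), above(a,e), above(c,a), above(c,c), above(c,d), above(d,a), above(e,d), inpos(d), on(a), on(d)}
optimal plan length = 2; 2 ≤ 2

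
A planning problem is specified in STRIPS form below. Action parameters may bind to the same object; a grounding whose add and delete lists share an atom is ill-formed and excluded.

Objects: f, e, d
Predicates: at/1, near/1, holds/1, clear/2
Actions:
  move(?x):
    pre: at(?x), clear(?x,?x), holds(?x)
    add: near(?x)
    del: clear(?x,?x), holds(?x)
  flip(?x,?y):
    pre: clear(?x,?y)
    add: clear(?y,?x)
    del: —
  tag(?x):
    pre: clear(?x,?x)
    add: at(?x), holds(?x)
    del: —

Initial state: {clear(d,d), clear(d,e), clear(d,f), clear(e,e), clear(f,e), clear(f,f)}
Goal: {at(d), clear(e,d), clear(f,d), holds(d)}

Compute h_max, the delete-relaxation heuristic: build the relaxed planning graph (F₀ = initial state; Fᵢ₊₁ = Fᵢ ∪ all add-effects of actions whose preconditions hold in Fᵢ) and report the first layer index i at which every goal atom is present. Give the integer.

1

F0 = init (6 atoms)
F1 = F0 ∪ {at(d), at(e), at(f), clear(e,d), clear(e,f), clear(f,d), holds(d), holds(e), holds(f)}  (15 atoms)
goal ⊆ F1  ⇒  h_max = 1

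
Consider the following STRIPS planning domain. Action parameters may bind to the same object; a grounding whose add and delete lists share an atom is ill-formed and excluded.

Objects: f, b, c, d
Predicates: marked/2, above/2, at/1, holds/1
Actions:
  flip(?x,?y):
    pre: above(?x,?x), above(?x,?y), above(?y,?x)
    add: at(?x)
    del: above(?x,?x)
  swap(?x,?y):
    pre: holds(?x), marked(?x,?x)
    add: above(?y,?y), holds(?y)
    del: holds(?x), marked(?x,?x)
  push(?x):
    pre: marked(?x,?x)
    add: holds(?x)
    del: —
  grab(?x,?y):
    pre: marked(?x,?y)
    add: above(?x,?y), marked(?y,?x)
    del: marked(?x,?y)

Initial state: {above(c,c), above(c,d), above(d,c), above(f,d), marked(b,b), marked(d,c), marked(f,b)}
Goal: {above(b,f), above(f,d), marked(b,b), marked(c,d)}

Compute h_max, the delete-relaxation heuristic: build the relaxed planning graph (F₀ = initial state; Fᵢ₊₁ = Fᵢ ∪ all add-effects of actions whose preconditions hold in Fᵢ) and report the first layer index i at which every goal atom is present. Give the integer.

2

F0 = init (7 atoms)
F1 = F0 ∪ {above(f,b), at(c), holds(b), marked(b,f), marked(c,d)}  (12 atoms)
F2 = F1 ∪ {above(b,f), above(d,d), above(f,f), holds(c), holds(d), holds(f)}  (18 atoms)
goal ⊆ F2  ⇒  h_max = 2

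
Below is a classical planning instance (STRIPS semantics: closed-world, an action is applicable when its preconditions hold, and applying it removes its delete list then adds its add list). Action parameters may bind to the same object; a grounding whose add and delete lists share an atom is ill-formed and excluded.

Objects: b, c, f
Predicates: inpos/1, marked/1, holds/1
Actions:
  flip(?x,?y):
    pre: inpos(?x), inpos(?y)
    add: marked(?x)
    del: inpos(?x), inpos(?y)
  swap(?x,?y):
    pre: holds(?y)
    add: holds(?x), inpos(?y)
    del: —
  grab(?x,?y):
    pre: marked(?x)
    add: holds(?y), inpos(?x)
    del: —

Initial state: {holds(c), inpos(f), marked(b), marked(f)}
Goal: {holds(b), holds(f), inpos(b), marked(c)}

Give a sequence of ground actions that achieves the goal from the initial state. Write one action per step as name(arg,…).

swap(b,c); flip(c,c); swap(f,b)

1. swap(b,c)  →  {holds(b), holds(c), inpos(c), inpos(f), marked(b), marked(f)}
2. flip(c,c)  →  {holds(b), holds(c), inpos(f), marked(b), marked(c), marked(f)}
3. swap(f,b)  →  {holds(b), holds(c), holds(f), inpos(b), inpos(f), marked(b), marked(c), marked(f)}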